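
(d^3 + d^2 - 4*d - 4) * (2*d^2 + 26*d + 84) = 2*d^5 + 28*d^4 + 102*d^3 - 28*d^2 - 440*d - 336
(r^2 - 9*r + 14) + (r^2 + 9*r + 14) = 2*r^2 + 28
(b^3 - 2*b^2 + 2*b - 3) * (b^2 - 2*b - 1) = b^5 - 4*b^4 + 5*b^3 - 5*b^2 + 4*b + 3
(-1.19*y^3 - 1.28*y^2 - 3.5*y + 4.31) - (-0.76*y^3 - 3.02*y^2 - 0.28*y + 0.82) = -0.43*y^3 + 1.74*y^2 - 3.22*y + 3.49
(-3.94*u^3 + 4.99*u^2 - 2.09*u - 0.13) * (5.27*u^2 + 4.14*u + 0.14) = -20.7638*u^5 + 9.9857*u^4 + 9.0927*u^3 - 8.6391*u^2 - 0.8308*u - 0.0182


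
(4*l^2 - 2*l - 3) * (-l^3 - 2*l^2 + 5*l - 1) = -4*l^5 - 6*l^4 + 27*l^3 - 8*l^2 - 13*l + 3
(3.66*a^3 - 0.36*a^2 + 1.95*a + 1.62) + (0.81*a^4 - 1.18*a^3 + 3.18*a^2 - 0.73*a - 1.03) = 0.81*a^4 + 2.48*a^3 + 2.82*a^2 + 1.22*a + 0.59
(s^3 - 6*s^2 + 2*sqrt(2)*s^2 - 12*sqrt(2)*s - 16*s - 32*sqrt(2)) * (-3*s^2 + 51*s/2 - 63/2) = -3*s^5 - 6*sqrt(2)*s^4 + 87*s^4/2 - 273*s^3/2 + 87*sqrt(2)*s^3 - 273*sqrt(2)*s^2 - 219*s^2 - 438*sqrt(2)*s + 504*s + 1008*sqrt(2)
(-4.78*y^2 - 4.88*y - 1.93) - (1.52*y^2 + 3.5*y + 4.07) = -6.3*y^2 - 8.38*y - 6.0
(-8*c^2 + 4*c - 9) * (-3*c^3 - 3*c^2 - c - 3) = 24*c^5 + 12*c^4 + 23*c^3 + 47*c^2 - 3*c + 27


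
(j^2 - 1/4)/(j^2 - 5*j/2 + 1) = (j + 1/2)/(j - 2)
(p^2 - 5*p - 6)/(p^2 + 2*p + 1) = (p - 6)/(p + 1)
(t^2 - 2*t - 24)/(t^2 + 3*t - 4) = (t - 6)/(t - 1)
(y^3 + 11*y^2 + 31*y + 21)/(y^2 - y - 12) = (y^2 + 8*y + 7)/(y - 4)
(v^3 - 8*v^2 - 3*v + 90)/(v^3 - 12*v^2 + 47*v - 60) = (v^2 - 3*v - 18)/(v^2 - 7*v + 12)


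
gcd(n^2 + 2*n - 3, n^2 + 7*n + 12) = n + 3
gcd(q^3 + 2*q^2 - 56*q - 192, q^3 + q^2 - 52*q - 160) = q^2 - 4*q - 32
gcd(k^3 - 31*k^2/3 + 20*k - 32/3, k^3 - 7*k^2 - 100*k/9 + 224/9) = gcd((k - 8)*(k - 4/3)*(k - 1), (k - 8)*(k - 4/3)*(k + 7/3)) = k^2 - 28*k/3 + 32/3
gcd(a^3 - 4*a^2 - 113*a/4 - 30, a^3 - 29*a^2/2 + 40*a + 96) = a^2 - 13*a/2 - 12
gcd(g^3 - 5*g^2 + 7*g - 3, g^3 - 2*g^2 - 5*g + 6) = g^2 - 4*g + 3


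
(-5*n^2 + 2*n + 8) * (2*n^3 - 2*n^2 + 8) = -10*n^5 + 14*n^4 + 12*n^3 - 56*n^2 + 16*n + 64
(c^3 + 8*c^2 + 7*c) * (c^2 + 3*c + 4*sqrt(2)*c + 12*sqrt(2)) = c^5 + 4*sqrt(2)*c^4 + 11*c^4 + 31*c^3 + 44*sqrt(2)*c^3 + 21*c^2 + 124*sqrt(2)*c^2 + 84*sqrt(2)*c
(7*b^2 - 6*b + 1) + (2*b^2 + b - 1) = 9*b^2 - 5*b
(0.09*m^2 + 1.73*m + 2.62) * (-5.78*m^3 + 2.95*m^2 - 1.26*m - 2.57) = -0.5202*m^5 - 9.7339*m^4 - 10.1535*m^3 + 5.3179*m^2 - 7.7473*m - 6.7334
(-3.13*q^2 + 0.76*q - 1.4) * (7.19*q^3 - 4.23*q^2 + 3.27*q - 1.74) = -22.5047*q^5 + 18.7043*q^4 - 23.5159*q^3 + 13.8534*q^2 - 5.9004*q + 2.436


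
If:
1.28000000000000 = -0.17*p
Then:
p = -7.53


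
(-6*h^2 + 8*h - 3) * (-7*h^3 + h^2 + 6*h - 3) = 42*h^5 - 62*h^4 - 7*h^3 + 63*h^2 - 42*h + 9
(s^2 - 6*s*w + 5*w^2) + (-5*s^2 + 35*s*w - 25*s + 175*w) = -4*s^2 + 29*s*w - 25*s + 5*w^2 + 175*w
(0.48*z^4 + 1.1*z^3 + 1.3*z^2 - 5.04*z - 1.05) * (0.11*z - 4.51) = 0.0528*z^5 - 2.0438*z^4 - 4.818*z^3 - 6.4174*z^2 + 22.6149*z + 4.7355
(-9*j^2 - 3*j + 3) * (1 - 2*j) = 18*j^3 - 3*j^2 - 9*j + 3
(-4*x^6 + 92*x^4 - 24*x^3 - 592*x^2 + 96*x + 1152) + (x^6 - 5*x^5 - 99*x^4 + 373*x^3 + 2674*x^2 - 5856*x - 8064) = -3*x^6 - 5*x^5 - 7*x^4 + 349*x^3 + 2082*x^2 - 5760*x - 6912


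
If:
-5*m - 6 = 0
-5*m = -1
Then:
No Solution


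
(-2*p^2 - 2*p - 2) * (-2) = 4*p^2 + 4*p + 4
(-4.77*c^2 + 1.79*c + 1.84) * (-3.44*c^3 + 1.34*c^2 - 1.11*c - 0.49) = 16.4088*c^5 - 12.5494*c^4 + 1.3637*c^3 + 2.816*c^2 - 2.9195*c - 0.9016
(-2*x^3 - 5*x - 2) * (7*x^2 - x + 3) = -14*x^5 + 2*x^4 - 41*x^3 - 9*x^2 - 13*x - 6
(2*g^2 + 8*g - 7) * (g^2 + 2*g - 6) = 2*g^4 + 12*g^3 - 3*g^2 - 62*g + 42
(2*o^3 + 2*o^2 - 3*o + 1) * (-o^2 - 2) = -2*o^5 - 2*o^4 - o^3 - 5*o^2 + 6*o - 2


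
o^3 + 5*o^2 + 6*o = o*(o + 2)*(o + 3)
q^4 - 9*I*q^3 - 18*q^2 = q^2*(q - 6*I)*(q - 3*I)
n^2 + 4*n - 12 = (n - 2)*(n + 6)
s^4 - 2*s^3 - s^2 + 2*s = s*(s - 2)*(s - 1)*(s + 1)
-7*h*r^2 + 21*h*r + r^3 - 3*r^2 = r*(-7*h + r)*(r - 3)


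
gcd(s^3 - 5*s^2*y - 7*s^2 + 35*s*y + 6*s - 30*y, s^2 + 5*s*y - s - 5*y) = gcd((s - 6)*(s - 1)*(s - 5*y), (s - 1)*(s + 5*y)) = s - 1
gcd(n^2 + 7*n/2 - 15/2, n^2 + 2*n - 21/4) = n - 3/2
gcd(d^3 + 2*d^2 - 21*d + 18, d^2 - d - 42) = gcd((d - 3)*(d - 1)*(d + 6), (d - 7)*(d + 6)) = d + 6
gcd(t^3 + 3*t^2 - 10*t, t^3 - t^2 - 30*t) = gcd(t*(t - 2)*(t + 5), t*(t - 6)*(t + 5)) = t^2 + 5*t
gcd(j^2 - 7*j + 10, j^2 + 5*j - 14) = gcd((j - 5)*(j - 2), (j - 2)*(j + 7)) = j - 2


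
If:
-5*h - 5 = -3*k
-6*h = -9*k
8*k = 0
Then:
No Solution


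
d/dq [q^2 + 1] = 2*q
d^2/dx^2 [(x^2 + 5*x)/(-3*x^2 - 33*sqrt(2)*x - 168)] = 2*(-5*x^3 + 11*sqrt(2)*x^3 + 168*x^2 + 840*x - 3136 + 3080*sqrt(2))/(3*(x^6 + 33*sqrt(2)*x^5 + 894*x^4 + 6358*sqrt(2)*x^3 + 50064*x^2 + 103488*sqrt(2)*x + 175616))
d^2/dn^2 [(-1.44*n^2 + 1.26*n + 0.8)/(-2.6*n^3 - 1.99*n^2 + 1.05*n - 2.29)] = (19.4688*n^6 - 51.1056*n^5 - 80.42424*n^4 - 197.101132*n^3 + 44.746656*n^2 + 73.060476*n + 14.571028)/(17.576*n^9 + 40.3572*n^8 + 9.59478*n^7 + 21.725599*n^6 + 67.215945*n^5 - 3.722388*n^4 + 11.036625*n^3 + 38.881452*n^2 - 16.518915*n + 12.008989)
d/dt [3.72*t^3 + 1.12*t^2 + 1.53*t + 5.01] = 11.16*t^2 + 2.24*t + 1.53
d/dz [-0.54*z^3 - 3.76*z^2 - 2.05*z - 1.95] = -1.62*z^2 - 7.52*z - 2.05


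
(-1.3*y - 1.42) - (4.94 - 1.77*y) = 0.47*y - 6.36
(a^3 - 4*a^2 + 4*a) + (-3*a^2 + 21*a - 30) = a^3 - 7*a^2 + 25*a - 30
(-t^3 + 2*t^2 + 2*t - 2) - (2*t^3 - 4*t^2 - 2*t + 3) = -3*t^3 + 6*t^2 + 4*t - 5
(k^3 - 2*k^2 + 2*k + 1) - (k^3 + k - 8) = -2*k^2 + k + 9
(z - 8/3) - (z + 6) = -26/3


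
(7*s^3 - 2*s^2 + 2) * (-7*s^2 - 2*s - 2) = -49*s^5 - 10*s^3 - 10*s^2 - 4*s - 4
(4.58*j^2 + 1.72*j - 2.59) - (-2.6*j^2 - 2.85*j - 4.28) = 7.18*j^2 + 4.57*j + 1.69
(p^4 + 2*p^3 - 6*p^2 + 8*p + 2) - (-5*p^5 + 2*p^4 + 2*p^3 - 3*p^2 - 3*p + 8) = 5*p^5 - p^4 - 3*p^2 + 11*p - 6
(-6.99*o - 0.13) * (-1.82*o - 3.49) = 12.7218*o^2 + 24.6317*o + 0.4537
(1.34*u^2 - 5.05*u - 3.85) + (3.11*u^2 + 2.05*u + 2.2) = 4.45*u^2 - 3.0*u - 1.65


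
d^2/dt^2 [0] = 0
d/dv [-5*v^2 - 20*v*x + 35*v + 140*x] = -10*v - 20*x + 35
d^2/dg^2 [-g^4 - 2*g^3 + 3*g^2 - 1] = -12*g^2 - 12*g + 6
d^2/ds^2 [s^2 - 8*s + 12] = 2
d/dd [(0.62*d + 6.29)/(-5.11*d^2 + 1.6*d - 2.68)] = (3.1682*d^2 + 64.2838*d - 11.7256)/(26.1121*d^4 - 16.352*d^3 + 29.9496*d^2 - 8.576*d + 7.1824)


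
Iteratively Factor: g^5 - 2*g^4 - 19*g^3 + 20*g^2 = (g)*(g^4 - 2*g^3 - 19*g^2 + 20*g) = g*(g - 5)*(g^3 + 3*g^2 - 4*g) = g*(g - 5)*(g + 4)*(g^2 - g) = g^2*(g - 5)*(g + 4)*(g - 1)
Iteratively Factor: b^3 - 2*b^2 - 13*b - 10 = (b + 1)*(b^2 - 3*b - 10) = (b - 5)*(b + 1)*(b + 2)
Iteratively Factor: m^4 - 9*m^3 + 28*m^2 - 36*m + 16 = (m - 1)*(m^3 - 8*m^2 + 20*m - 16) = (m - 4)*(m - 1)*(m^2 - 4*m + 4) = (m - 4)*(m - 2)*(m - 1)*(m - 2)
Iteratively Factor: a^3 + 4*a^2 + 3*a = (a + 1)*(a^2 + 3*a) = (a + 1)*(a + 3)*(a)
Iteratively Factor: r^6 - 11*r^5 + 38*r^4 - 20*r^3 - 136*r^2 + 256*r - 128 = (r - 2)*(r^5 - 9*r^4 + 20*r^3 + 20*r^2 - 96*r + 64) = (r - 2)*(r + 2)*(r^4 - 11*r^3 + 42*r^2 - 64*r + 32) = (r - 2)*(r - 1)*(r + 2)*(r^3 - 10*r^2 + 32*r - 32) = (r - 2)^2*(r - 1)*(r + 2)*(r^2 - 8*r + 16) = (r - 4)*(r - 2)^2*(r - 1)*(r + 2)*(r - 4)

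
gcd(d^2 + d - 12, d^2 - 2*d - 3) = d - 3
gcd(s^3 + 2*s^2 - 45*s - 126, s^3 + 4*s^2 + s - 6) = s + 3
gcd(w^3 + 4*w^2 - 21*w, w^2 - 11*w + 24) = w - 3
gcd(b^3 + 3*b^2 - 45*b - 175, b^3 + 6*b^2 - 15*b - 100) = b^2 + 10*b + 25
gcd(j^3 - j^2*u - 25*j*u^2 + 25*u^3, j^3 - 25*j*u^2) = -j^2 + 25*u^2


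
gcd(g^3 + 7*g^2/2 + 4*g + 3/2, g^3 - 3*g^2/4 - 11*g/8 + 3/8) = g + 1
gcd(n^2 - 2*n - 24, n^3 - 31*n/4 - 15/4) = 1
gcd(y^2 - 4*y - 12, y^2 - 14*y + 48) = y - 6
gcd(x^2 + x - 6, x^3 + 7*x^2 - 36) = x^2 + x - 6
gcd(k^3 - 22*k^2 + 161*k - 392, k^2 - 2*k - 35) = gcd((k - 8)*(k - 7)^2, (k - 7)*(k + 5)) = k - 7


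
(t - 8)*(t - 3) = t^2 - 11*t + 24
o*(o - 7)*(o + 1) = o^3 - 6*o^2 - 7*o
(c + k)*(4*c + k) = 4*c^2 + 5*c*k + k^2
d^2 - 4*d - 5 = (d - 5)*(d + 1)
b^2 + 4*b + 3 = (b + 1)*(b + 3)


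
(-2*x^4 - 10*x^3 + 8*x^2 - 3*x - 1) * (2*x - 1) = -4*x^5 - 18*x^4 + 26*x^3 - 14*x^2 + x + 1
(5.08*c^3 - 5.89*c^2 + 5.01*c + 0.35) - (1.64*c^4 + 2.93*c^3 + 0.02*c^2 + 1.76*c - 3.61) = -1.64*c^4 + 2.15*c^3 - 5.91*c^2 + 3.25*c + 3.96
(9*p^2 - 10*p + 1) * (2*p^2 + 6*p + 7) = 18*p^4 + 34*p^3 + 5*p^2 - 64*p + 7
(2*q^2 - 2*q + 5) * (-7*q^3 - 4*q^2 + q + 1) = -14*q^5 + 6*q^4 - 25*q^3 - 20*q^2 + 3*q + 5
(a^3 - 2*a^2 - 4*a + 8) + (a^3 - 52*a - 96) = 2*a^3 - 2*a^2 - 56*a - 88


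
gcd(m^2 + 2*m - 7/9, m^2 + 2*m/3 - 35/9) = m + 7/3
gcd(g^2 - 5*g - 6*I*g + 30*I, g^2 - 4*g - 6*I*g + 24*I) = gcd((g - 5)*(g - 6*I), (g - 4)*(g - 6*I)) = g - 6*I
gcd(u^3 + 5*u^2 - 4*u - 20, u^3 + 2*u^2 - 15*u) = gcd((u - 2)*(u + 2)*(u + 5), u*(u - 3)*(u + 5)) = u + 5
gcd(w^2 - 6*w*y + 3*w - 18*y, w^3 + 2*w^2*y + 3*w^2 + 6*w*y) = w + 3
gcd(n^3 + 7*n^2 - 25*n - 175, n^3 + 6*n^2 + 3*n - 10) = n + 5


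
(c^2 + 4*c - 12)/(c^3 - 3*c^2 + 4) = (c + 6)/(c^2 - c - 2)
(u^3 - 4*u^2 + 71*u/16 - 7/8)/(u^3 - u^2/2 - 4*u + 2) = (16*u^2 - 32*u + 7)/(8*(2*u^2 + 3*u - 2))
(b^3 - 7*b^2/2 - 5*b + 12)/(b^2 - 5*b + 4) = (b^2 + b/2 - 3)/(b - 1)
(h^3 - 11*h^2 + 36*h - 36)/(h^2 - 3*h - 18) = (h^2 - 5*h + 6)/(h + 3)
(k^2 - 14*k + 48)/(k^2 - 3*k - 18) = (k - 8)/(k + 3)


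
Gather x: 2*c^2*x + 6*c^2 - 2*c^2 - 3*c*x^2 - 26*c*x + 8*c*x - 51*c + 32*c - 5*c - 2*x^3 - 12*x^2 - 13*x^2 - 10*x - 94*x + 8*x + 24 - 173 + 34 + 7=4*c^2 - 24*c - 2*x^3 + x^2*(-3*c - 25) + x*(2*c^2 - 18*c - 96) - 108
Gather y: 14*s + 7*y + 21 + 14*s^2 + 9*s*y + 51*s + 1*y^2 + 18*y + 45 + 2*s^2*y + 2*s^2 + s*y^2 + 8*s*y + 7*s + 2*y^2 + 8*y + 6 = 16*s^2 + 72*s + y^2*(s + 3) + y*(2*s^2 + 17*s + 33) + 72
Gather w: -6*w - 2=-6*w - 2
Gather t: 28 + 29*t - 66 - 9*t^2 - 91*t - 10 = -9*t^2 - 62*t - 48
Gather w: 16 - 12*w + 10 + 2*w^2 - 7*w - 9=2*w^2 - 19*w + 17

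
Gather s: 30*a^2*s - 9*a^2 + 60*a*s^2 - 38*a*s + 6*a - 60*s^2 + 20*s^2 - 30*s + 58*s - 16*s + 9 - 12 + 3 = -9*a^2 + 6*a + s^2*(60*a - 40) + s*(30*a^2 - 38*a + 12)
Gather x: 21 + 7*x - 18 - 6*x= x + 3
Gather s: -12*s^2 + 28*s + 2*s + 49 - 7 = -12*s^2 + 30*s + 42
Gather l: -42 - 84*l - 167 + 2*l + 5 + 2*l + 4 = -80*l - 200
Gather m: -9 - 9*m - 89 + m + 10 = -8*m - 88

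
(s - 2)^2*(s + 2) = s^3 - 2*s^2 - 4*s + 8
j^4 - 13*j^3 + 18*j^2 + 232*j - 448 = (j - 8)*(j - 7)*(j - 2)*(j + 4)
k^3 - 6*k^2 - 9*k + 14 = (k - 7)*(k - 1)*(k + 2)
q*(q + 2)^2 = q^3 + 4*q^2 + 4*q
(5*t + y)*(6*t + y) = 30*t^2 + 11*t*y + y^2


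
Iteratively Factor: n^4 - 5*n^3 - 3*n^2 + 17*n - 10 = (n + 2)*(n^3 - 7*n^2 + 11*n - 5) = (n - 1)*(n + 2)*(n^2 - 6*n + 5) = (n - 1)^2*(n + 2)*(n - 5)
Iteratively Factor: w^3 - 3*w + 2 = (w - 1)*(w^2 + w - 2) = (w - 1)^2*(w + 2)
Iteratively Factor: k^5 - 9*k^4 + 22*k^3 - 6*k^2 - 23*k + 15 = (k - 1)*(k^4 - 8*k^3 + 14*k^2 + 8*k - 15) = (k - 1)^2*(k^3 - 7*k^2 + 7*k + 15) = (k - 3)*(k - 1)^2*(k^2 - 4*k - 5) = (k - 3)*(k - 1)^2*(k + 1)*(k - 5)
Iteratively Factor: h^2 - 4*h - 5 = (h - 5)*(h + 1)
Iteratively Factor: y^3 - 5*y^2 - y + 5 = (y - 1)*(y^2 - 4*y - 5) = (y - 1)*(y + 1)*(y - 5)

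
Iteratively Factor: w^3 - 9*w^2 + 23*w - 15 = (w - 3)*(w^2 - 6*w + 5) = (w - 3)*(w - 1)*(w - 5)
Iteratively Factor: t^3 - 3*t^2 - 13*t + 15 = (t + 3)*(t^2 - 6*t + 5) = (t - 5)*(t + 3)*(t - 1)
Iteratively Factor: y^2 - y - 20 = (y - 5)*(y + 4)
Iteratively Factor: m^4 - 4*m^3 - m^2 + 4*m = (m - 4)*(m^3 - m) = m*(m - 4)*(m^2 - 1) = m*(m - 4)*(m + 1)*(m - 1)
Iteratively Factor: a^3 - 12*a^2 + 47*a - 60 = (a - 4)*(a^2 - 8*a + 15) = (a - 5)*(a - 4)*(a - 3)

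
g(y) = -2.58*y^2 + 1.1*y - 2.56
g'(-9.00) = 47.54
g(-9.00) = -221.44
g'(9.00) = -45.34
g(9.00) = -201.64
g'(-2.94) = 16.27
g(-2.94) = -28.09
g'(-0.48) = 3.58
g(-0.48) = -3.68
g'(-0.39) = 3.11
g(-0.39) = -3.38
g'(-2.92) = 16.17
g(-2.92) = -27.77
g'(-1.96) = 11.21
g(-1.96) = -14.63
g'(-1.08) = 6.67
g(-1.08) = -6.76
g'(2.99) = -14.33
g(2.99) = -22.34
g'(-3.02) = 16.68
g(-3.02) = -29.41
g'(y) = 1.1 - 5.16*y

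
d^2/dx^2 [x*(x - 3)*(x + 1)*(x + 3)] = 12*x^2 + 6*x - 18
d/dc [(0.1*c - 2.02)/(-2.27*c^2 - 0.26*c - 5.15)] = (0.227*c^2 - 9.1708*c - 1.0402)/(5.1529*c^4 + 1.1804*c^3 + 23.4486*c^2 + 2.678*c + 26.5225)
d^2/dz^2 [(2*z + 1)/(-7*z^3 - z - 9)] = 2*(-(2*z + 1)*(21*z^2 + 1)^2 + (42*z^2 + 21*z*(2*z + 1) + 2)*(7*z^3 + z + 9))/(7*z^3 + z + 9)^3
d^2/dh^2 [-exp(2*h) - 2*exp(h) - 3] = (-4*exp(h) - 2)*exp(h)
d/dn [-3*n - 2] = -3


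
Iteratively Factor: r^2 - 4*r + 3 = (r - 1)*(r - 3)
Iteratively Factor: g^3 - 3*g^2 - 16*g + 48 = (g - 4)*(g^2 + g - 12) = (g - 4)*(g + 4)*(g - 3)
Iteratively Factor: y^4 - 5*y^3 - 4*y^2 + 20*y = (y)*(y^3 - 5*y^2 - 4*y + 20) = y*(y - 5)*(y^2 - 4) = y*(y - 5)*(y + 2)*(y - 2)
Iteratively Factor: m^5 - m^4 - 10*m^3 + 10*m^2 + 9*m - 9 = (m - 1)*(m^4 - 10*m^2 + 9) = (m - 1)*(m + 3)*(m^3 - 3*m^2 - m + 3) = (m - 3)*(m - 1)*(m + 3)*(m^2 - 1) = (m - 3)*(m - 1)*(m + 1)*(m + 3)*(m - 1)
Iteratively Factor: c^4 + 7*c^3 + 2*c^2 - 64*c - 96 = (c + 4)*(c^3 + 3*c^2 - 10*c - 24) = (c - 3)*(c + 4)*(c^2 + 6*c + 8) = (c - 3)*(c + 4)^2*(c + 2)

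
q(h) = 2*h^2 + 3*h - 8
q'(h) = 4*h + 3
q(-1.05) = -8.94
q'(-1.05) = -1.20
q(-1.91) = -6.43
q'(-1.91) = -4.64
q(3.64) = 29.42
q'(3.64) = 17.56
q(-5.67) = 39.29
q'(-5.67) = -19.68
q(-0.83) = -9.11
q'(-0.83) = -0.32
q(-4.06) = 12.79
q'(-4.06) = -13.24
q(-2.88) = -0.05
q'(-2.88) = -8.52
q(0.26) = -7.08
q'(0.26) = 4.04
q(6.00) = 82.00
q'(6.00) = 27.00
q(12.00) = 316.00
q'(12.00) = 51.00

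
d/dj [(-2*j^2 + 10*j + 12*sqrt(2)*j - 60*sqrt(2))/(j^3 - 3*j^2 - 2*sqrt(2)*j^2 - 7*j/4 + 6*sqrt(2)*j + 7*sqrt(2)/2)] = 8*(4*j^4 - 48*sqrt(2)*j^3 - 40*j^3 + 163*j^2 + 448*sqrt(2)*j^2 - 748*sqrt(2)*j - 960*j - 140*sqrt(2) + 1608)/(16*j^6 - 96*j^5 - 64*sqrt(2)*j^5 + 216*j^4 + 384*sqrt(2)*j^4 - 600*j^3 - 352*sqrt(2)*j^3 - 672*sqrt(2)*j^2 + 753*j^2 - 196*sqrt(2)*j + 1344*j + 392)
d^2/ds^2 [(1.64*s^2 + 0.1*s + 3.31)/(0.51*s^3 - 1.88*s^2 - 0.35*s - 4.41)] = (0.853128*s^6 + 0.156060000000011*s^5 + 11.512332*s^4 - 0.554372000000015*s^3 - 12.234378*s^2 + 52.760526*s + 9.406922)/(0.132651*s^9 - 1.466964*s^8 + 5.134527*s^7 - 8.072315*s^6 + 21.846153*s^5 - 42.727902*s^4 + 12.302038*s^3 - 111.307959*s^2 - 20.420505*s - 85.766121)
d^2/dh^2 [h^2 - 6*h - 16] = 2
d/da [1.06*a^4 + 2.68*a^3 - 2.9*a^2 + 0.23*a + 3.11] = 4.24*a^3 + 8.04*a^2 - 5.8*a + 0.23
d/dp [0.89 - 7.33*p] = -7.33000000000000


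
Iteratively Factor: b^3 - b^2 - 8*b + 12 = (b - 2)*(b^2 + b - 6) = (b - 2)*(b + 3)*(b - 2)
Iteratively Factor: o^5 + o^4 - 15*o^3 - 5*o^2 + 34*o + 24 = (o + 4)*(o^4 - 3*o^3 - 3*o^2 + 7*o + 6) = (o + 1)*(o + 4)*(o^3 - 4*o^2 + o + 6) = (o - 2)*(o + 1)*(o + 4)*(o^2 - 2*o - 3) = (o - 2)*(o + 1)^2*(o + 4)*(o - 3)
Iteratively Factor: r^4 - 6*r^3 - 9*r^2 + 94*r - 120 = (r + 4)*(r^3 - 10*r^2 + 31*r - 30) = (r - 5)*(r + 4)*(r^2 - 5*r + 6) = (r - 5)*(r - 3)*(r + 4)*(r - 2)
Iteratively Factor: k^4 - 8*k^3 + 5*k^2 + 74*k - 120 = (k - 5)*(k^3 - 3*k^2 - 10*k + 24) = (k - 5)*(k - 4)*(k^2 + k - 6) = (k - 5)*(k - 4)*(k - 2)*(k + 3)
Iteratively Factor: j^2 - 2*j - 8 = (j - 4)*(j + 2)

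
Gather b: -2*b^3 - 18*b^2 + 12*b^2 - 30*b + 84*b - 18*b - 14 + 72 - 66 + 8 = -2*b^3 - 6*b^2 + 36*b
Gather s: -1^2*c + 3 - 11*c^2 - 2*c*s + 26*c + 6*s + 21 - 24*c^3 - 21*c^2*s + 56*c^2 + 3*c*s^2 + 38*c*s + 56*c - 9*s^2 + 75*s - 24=-24*c^3 + 45*c^2 + 81*c + s^2*(3*c - 9) + s*(-21*c^2 + 36*c + 81)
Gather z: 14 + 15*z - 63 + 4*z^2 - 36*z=4*z^2 - 21*z - 49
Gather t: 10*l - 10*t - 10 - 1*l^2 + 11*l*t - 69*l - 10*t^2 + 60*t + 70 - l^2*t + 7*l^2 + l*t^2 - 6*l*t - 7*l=6*l^2 - 66*l + t^2*(l - 10) + t*(-l^2 + 5*l + 50) + 60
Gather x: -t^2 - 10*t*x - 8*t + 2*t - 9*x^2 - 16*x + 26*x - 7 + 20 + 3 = -t^2 - 6*t - 9*x^2 + x*(10 - 10*t) + 16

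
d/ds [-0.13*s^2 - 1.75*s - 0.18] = -0.26*s - 1.75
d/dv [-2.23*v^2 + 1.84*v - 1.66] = 1.84 - 4.46*v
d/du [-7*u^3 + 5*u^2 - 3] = u*(10 - 21*u)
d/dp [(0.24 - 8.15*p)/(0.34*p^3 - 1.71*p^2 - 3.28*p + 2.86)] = (5.542*p^3 - 14.1813*p^2 + 0.820799999999998*p - 22.5218)/(0.1156*p^6 - 1.1628*p^5 + 0.6937*p^4 + 13.1624*p^3 + 0.977199999999998*p^2 - 18.7616*p + 8.1796)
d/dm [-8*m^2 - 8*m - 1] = -16*m - 8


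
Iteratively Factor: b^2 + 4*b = (b)*(b + 4)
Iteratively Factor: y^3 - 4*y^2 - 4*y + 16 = (y - 4)*(y^2 - 4) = (y - 4)*(y + 2)*(y - 2)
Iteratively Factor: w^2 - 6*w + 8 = (w - 4)*(w - 2)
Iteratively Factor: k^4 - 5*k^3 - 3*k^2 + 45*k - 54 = (k - 2)*(k^3 - 3*k^2 - 9*k + 27) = (k - 3)*(k - 2)*(k^2 - 9) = (k - 3)*(k - 2)*(k + 3)*(k - 3)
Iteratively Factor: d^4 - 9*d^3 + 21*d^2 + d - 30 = (d - 5)*(d^3 - 4*d^2 + d + 6) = (d - 5)*(d - 3)*(d^2 - d - 2) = (d - 5)*(d - 3)*(d + 1)*(d - 2)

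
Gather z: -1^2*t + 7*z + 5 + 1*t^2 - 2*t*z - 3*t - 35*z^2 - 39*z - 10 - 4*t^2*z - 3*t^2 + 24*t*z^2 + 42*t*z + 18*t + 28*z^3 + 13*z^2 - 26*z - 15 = -2*t^2 + 14*t + 28*z^3 + z^2*(24*t - 22) + z*(-4*t^2 + 40*t - 58) - 20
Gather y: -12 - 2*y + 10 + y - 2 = -y - 4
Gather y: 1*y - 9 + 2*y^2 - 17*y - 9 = 2*y^2 - 16*y - 18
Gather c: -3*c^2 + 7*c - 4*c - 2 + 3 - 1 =-3*c^2 + 3*c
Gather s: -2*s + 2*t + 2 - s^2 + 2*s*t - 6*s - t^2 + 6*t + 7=-s^2 + s*(2*t - 8) - t^2 + 8*t + 9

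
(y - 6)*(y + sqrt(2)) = y^2 - 6*y + sqrt(2)*y - 6*sqrt(2)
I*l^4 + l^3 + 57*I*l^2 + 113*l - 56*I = (l - 7*I)*(l - I)*(l + 8*I)*(I*l + 1)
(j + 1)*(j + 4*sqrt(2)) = j^2 + j + 4*sqrt(2)*j + 4*sqrt(2)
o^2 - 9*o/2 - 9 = (o - 6)*(o + 3/2)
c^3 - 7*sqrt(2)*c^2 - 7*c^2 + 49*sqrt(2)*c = c*(c - 7)*(c - 7*sqrt(2))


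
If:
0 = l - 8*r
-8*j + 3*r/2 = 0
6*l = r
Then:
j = 0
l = 0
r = 0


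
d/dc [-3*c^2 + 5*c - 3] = 5 - 6*c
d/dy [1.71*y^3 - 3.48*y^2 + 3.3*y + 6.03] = 5.13*y^2 - 6.96*y + 3.3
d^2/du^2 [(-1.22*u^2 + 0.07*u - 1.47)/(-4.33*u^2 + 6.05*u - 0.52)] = (-2.8421709430404e-14*u^4 + 61.294614*u^3 + 148.883586*u^2 - 230.107458*u + 101.210982)/(81.182737*u^6 - 340.292535*u^5 + 504.714759*u^4 - 303.178205*u^3 + 60.612396*u^2 - 4.90776*u + 0.140608)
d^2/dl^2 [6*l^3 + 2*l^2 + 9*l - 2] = 36*l + 4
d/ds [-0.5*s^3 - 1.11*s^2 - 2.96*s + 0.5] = -1.5*s^2 - 2.22*s - 2.96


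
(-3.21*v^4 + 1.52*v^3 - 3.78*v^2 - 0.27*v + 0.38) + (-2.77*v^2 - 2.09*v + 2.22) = -3.21*v^4 + 1.52*v^3 - 6.55*v^2 - 2.36*v + 2.6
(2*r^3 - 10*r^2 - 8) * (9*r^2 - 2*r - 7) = 18*r^5 - 94*r^4 + 6*r^3 - 2*r^2 + 16*r + 56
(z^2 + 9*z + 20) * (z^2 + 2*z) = z^4 + 11*z^3 + 38*z^2 + 40*z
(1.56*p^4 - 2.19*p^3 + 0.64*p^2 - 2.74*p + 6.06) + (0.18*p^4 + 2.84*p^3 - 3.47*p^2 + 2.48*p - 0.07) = 1.74*p^4 + 0.65*p^3 - 2.83*p^2 - 0.26*p + 5.99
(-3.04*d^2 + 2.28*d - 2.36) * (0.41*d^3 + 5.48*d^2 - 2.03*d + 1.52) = -1.2464*d^5 - 15.7244*d^4 + 17.698*d^3 - 22.182*d^2 + 8.2564*d - 3.5872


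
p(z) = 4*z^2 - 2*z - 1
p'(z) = 8*z - 2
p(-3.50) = 55.00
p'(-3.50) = -30.00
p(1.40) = 4.04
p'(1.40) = 9.20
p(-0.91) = 4.13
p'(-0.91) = -9.28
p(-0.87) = 3.77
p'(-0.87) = -8.96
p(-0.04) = -0.91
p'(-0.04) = -2.32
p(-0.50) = 1.00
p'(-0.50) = -6.00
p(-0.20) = -0.44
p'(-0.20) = -3.60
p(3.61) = 43.91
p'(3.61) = 26.88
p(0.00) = -1.00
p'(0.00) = -2.00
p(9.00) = 305.00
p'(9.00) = 70.00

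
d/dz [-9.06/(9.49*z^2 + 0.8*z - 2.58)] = (171.9588*z + 7.248)/(9.49*z^2 + 0.8*z - 2.58)^2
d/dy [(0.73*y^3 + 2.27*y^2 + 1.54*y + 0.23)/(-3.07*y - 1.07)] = (-4.4822*y^3 - 9.3122*y^2 - 4.8578*y - 0.9417)/(9.4249*y^2 + 6.5698*y + 1.1449)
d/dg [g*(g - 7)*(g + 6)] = 3*g^2 - 2*g - 42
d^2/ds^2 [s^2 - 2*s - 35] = 2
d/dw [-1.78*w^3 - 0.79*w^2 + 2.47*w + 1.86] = -5.34*w^2 - 1.58*w + 2.47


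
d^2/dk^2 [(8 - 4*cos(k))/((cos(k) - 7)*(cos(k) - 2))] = 4*(cos(k)^2 + 7*cos(k) - 2)/(cos(k) - 7)^3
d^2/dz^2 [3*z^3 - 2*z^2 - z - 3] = 18*z - 4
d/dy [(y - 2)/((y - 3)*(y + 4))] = (-y^2 + 4*y - 10)/(y^4 + 2*y^3 - 23*y^2 - 24*y + 144)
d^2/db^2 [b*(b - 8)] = 2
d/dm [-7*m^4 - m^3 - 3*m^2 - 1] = m*(-28*m^2 - 3*m - 6)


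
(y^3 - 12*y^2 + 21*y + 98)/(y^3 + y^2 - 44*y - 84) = (y - 7)/(y + 6)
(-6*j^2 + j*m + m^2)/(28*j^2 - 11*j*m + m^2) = (-6*j^2 + j*m + m^2)/(28*j^2 - 11*j*m + m^2)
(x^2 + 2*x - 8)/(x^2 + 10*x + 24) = (x - 2)/(x + 6)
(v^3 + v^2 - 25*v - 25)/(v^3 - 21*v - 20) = (v + 5)/(v + 4)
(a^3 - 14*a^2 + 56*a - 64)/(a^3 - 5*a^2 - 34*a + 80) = (a - 4)/(a + 5)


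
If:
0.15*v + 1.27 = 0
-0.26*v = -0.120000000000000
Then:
No Solution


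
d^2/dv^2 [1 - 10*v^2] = -20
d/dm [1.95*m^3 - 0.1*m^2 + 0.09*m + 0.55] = 5.85*m^2 - 0.2*m + 0.09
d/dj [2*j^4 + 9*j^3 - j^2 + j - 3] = 8*j^3 + 27*j^2 - 2*j + 1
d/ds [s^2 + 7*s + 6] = 2*s + 7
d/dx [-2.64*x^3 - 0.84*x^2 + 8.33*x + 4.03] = -7.92*x^2 - 1.68*x + 8.33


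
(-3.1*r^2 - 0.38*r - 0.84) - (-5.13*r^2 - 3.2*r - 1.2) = 2.03*r^2 + 2.82*r + 0.36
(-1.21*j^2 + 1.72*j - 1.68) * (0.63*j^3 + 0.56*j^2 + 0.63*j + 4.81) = -0.7623*j^5 + 0.406*j^4 - 0.8575*j^3 - 5.6773*j^2 + 7.2148*j - 8.0808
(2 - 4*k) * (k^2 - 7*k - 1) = -4*k^3 + 30*k^2 - 10*k - 2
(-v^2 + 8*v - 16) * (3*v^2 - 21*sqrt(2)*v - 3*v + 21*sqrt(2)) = -3*v^4 + 27*v^3 + 21*sqrt(2)*v^3 - 189*sqrt(2)*v^2 - 72*v^2 + 48*v + 504*sqrt(2)*v - 336*sqrt(2)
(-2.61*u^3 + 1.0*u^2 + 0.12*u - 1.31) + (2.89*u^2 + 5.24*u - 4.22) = -2.61*u^3 + 3.89*u^2 + 5.36*u - 5.53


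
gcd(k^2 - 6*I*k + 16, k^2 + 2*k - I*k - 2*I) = 1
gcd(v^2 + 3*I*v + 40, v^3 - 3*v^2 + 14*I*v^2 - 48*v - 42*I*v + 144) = v + 8*I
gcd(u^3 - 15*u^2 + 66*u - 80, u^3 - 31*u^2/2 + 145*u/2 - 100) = u^2 - 13*u + 40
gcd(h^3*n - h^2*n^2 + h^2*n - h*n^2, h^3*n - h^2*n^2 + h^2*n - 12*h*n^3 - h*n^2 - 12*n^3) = h*n + n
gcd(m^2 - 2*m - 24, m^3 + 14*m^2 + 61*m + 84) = m + 4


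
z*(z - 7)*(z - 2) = z^3 - 9*z^2 + 14*z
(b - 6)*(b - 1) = b^2 - 7*b + 6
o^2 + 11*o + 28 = (o + 4)*(o + 7)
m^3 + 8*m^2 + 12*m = m*(m + 2)*(m + 6)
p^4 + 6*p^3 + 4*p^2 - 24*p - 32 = (p - 2)*(p + 2)^2*(p + 4)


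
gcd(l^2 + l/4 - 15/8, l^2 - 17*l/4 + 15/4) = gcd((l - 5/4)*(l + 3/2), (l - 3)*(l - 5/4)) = l - 5/4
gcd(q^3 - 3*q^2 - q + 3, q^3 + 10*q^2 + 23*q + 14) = q + 1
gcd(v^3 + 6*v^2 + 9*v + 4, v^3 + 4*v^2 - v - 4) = v^2 + 5*v + 4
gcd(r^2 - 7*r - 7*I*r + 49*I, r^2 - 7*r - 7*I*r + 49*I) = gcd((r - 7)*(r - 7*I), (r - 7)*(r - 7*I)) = r^2 + r*(-7 - 7*I) + 49*I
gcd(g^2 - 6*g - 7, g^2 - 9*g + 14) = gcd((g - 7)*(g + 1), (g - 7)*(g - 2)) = g - 7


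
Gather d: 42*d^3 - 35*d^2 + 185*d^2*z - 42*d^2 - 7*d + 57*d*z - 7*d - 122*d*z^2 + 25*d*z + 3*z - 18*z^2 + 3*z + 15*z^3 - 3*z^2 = 42*d^3 + d^2*(185*z - 77) + d*(-122*z^2 + 82*z - 14) + 15*z^3 - 21*z^2 + 6*z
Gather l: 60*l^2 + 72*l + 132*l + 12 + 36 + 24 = 60*l^2 + 204*l + 72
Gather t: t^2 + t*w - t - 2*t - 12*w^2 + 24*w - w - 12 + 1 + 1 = t^2 + t*(w - 3) - 12*w^2 + 23*w - 10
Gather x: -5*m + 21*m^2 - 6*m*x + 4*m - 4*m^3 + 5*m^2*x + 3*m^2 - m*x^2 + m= -4*m^3 + 24*m^2 - m*x^2 + x*(5*m^2 - 6*m)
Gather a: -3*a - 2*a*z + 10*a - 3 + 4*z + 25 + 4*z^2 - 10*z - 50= a*(7 - 2*z) + 4*z^2 - 6*z - 28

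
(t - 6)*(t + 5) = t^2 - t - 30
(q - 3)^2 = q^2 - 6*q + 9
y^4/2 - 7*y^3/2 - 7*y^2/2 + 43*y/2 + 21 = (y/2 + 1)*(y - 7)*(y - 3)*(y + 1)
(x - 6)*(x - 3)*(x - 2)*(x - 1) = x^4 - 12*x^3 + 47*x^2 - 72*x + 36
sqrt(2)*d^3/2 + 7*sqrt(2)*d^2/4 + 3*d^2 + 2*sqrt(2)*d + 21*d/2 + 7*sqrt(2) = (d + 7/2)*(d + 2*sqrt(2))*(sqrt(2)*d/2 + 1)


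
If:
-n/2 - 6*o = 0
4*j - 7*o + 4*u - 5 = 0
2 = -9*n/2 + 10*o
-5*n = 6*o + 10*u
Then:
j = 727/640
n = -3/8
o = 1/32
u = 27/160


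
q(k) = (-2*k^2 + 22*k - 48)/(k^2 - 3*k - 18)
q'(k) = (3 - 2*k)*(-2*k^2 + 22*k - 48)/(k^2 - 3*k - 18)^2 + (22 - 4*k)/(k^2 - 3*k - 18)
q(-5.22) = -8.73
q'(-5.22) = -2.99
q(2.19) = 0.48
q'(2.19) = -0.64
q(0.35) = 2.14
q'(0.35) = -1.35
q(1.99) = 0.61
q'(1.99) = -0.67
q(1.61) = 0.88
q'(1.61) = -0.76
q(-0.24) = 3.10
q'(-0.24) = -1.96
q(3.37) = -0.20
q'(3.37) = -0.55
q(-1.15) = 5.74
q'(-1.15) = -4.31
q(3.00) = 0.00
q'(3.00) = -0.56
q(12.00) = -0.80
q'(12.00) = -0.10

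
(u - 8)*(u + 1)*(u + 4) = u^3 - 3*u^2 - 36*u - 32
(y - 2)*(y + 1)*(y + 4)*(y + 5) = y^4 + 8*y^3 + 9*y^2 - 38*y - 40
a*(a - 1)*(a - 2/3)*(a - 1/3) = a^4 - 2*a^3 + 11*a^2/9 - 2*a/9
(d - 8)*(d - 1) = d^2 - 9*d + 8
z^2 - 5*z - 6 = (z - 6)*(z + 1)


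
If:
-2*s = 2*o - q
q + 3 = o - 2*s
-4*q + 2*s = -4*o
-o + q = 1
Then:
No Solution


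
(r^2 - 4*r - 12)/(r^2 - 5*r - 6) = (r + 2)/(r + 1)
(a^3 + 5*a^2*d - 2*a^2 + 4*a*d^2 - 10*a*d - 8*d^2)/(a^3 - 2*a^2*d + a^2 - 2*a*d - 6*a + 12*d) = (a^2 + 5*a*d + 4*d^2)/(a^2 - 2*a*d + 3*a - 6*d)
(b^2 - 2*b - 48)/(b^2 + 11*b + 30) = (b - 8)/(b + 5)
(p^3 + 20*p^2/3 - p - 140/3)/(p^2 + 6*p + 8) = (3*p^2 + 8*p - 35)/(3*(p + 2))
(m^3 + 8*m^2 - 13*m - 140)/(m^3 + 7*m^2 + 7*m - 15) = (m^2 + 3*m - 28)/(m^2 + 2*m - 3)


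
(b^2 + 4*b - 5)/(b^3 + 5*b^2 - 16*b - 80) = (b - 1)/(b^2 - 16)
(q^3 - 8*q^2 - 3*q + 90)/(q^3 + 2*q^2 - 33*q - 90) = (q - 5)/(q + 5)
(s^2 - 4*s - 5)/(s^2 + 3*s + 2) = (s - 5)/(s + 2)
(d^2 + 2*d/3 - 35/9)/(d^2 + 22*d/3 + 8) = (9*d^2 + 6*d - 35)/(3*(3*d^2 + 22*d + 24))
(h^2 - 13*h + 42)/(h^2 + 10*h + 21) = (h^2 - 13*h + 42)/(h^2 + 10*h + 21)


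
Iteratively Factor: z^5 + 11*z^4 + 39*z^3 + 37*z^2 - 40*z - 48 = (z + 4)*(z^4 + 7*z^3 + 11*z^2 - 7*z - 12) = (z - 1)*(z + 4)*(z^3 + 8*z^2 + 19*z + 12) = (z - 1)*(z + 3)*(z + 4)*(z^2 + 5*z + 4) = (z - 1)*(z + 3)*(z + 4)^2*(z + 1)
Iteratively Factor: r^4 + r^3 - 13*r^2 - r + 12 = (r - 3)*(r^3 + 4*r^2 - r - 4) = (r - 3)*(r + 4)*(r^2 - 1) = (r - 3)*(r - 1)*(r + 4)*(r + 1)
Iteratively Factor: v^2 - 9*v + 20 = (v - 4)*(v - 5)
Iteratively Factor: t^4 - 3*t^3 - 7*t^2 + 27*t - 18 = (t + 3)*(t^3 - 6*t^2 + 11*t - 6) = (t - 1)*(t + 3)*(t^2 - 5*t + 6) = (t - 3)*(t - 1)*(t + 3)*(t - 2)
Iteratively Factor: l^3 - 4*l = (l + 2)*(l^2 - 2*l) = l*(l + 2)*(l - 2)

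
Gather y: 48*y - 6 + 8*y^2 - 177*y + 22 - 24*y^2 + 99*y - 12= -16*y^2 - 30*y + 4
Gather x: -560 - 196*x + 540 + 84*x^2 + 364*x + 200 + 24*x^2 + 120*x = 108*x^2 + 288*x + 180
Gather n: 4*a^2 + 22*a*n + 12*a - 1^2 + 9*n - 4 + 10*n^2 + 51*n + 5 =4*a^2 + 12*a + 10*n^2 + n*(22*a + 60)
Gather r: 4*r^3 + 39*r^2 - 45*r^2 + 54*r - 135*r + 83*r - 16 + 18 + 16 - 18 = 4*r^3 - 6*r^2 + 2*r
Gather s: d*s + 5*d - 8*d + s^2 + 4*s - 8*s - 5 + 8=-3*d + s^2 + s*(d - 4) + 3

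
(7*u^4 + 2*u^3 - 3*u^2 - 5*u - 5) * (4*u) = 28*u^5 + 8*u^4 - 12*u^3 - 20*u^2 - 20*u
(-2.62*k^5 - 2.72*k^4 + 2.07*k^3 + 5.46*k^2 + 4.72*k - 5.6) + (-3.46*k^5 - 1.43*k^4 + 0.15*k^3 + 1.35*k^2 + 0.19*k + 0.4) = -6.08*k^5 - 4.15*k^4 + 2.22*k^3 + 6.81*k^2 + 4.91*k - 5.2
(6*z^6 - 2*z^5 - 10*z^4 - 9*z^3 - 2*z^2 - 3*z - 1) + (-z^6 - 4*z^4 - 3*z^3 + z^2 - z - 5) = 5*z^6 - 2*z^5 - 14*z^4 - 12*z^3 - z^2 - 4*z - 6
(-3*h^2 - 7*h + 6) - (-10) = -3*h^2 - 7*h + 16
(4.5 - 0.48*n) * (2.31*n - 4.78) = -1.1088*n^2 + 12.6894*n - 21.51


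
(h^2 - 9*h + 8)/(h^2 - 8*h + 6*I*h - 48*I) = (h - 1)/(h + 6*I)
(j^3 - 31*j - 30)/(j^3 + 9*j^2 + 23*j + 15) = (j - 6)/(j + 3)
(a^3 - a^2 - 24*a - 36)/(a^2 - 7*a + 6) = (a^2 + 5*a + 6)/(a - 1)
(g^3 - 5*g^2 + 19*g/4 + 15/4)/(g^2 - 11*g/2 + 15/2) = g + 1/2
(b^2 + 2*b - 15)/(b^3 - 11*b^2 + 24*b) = (b + 5)/(b*(b - 8))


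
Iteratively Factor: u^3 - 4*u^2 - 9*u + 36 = (u - 4)*(u^2 - 9) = (u - 4)*(u - 3)*(u + 3)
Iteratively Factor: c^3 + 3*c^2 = (c)*(c^2 + 3*c) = c*(c + 3)*(c)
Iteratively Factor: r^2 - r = (r - 1)*(r)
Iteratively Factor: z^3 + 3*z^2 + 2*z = (z)*(z^2 + 3*z + 2) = z*(z + 1)*(z + 2)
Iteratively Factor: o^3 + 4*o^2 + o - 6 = (o + 2)*(o^2 + 2*o - 3) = (o - 1)*(o + 2)*(o + 3)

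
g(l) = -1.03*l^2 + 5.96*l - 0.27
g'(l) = 5.96 - 2.06*l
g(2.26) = 7.94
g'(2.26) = 1.30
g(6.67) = -6.34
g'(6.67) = -7.78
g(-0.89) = -6.39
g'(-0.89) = 7.79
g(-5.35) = -61.64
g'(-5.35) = 16.98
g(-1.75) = -13.85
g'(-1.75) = 9.56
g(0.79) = 3.80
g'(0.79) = 4.33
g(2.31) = 8.00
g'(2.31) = 1.20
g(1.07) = 4.93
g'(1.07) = 3.76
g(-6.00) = -73.11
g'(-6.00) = 18.32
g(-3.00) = -27.42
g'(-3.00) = 12.14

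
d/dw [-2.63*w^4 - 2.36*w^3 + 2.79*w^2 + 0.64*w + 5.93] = -10.52*w^3 - 7.08*w^2 + 5.58*w + 0.64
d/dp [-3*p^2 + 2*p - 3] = 2 - 6*p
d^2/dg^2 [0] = 0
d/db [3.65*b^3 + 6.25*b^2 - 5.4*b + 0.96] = 10.95*b^2 + 12.5*b - 5.4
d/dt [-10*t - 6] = -10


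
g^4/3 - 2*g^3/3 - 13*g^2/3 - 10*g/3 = g*(g/3 + 1/3)*(g - 5)*(g + 2)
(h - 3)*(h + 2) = h^2 - h - 6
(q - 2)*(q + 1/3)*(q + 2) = q^3 + q^2/3 - 4*q - 4/3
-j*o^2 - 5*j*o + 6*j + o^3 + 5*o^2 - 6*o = (-j + o)*(o - 1)*(o + 6)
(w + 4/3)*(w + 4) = w^2 + 16*w/3 + 16/3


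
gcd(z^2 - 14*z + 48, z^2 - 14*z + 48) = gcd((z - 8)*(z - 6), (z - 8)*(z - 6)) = z^2 - 14*z + 48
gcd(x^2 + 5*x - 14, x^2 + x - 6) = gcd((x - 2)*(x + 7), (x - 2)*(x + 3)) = x - 2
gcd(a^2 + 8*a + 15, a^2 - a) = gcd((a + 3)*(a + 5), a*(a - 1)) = 1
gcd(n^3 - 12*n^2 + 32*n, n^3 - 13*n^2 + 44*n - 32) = n^2 - 12*n + 32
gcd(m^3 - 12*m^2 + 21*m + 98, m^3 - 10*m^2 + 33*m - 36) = 1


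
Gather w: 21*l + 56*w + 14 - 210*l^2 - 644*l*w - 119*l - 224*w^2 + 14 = -210*l^2 - 98*l - 224*w^2 + w*(56 - 644*l) + 28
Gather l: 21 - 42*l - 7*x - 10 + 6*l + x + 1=-36*l - 6*x + 12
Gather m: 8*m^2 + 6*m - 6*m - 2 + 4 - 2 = 8*m^2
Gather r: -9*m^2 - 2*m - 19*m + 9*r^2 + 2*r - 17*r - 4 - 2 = -9*m^2 - 21*m + 9*r^2 - 15*r - 6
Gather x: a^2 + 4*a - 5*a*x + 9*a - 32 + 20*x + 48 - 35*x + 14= a^2 + 13*a + x*(-5*a - 15) + 30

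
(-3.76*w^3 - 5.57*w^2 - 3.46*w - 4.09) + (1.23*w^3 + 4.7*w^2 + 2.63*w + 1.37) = -2.53*w^3 - 0.87*w^2 - 0.83*w - 2.72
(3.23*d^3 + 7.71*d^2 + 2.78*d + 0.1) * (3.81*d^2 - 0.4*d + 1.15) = 12.3063*d^5 + 28.0831*d^4 + 11.2223*d^3 + 8.1355*d^2 + 3.157*d + 0.115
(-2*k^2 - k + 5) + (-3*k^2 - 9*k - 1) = -5*k^2 - 10*k + 4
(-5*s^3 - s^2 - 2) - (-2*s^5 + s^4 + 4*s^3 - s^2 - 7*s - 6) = 2*s^5 - s^4 - 9*s^3 + 7*s + 4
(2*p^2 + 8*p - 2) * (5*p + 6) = 10*p^3 + 52*p^2 + 38*p - 12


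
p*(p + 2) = p^2 + 2*p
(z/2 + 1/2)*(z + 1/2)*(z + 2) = z^3/2 + 7*z^2/4 + 7*z/4 + 1/2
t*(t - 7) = t^2 - 7*t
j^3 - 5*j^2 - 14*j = j*(j - 7)*(j + 2)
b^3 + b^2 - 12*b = b*(b - 3)*(b + 4)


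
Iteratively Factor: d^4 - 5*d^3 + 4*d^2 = (d - 4)*(d^3 - d^2) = d*(d - 4)*(d^2 - d) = d^2*(d - 4)*(d - 1)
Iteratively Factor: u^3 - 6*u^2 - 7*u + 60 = (u - 4)*(u^2 - 2*u - 15) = (u - 5)*(u - 4)*(u + 3)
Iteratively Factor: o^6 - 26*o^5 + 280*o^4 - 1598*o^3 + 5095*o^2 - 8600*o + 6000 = (o - 4)*(o^5 - 22*o^4 + 192*o^3 - 830*o^2 + 1775*o - 1500) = (o - 5)*(o - 4)*(o^4 - 17*o^3 + 107*o^2 - 295*o + 300) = (o - 5)*(o - 4)^2*(o^3 - 13*o^2 + 55*o - 75) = (o - 5)^2*(o - 4)^2*(o^2 - 8*o + 15) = (o - 5)^2*(o - 4)^2*(o - 3)*(o - 5)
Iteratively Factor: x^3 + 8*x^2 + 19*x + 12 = (x + 3)*(x^2 + 5*x + 4) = (x + 1)*(x + 3)*(x + 4)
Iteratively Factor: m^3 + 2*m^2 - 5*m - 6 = (m - 2)*(m^2 + 4*m + 3) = (m - 2)*(m + 1)*(m + 3)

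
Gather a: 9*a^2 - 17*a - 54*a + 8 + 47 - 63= 9*a^2 - 71*a - 8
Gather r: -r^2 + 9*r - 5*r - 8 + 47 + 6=-r^2 + 4*r + 45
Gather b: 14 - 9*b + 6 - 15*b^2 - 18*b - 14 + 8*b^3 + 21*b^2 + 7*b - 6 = 8*b^3 + 6*b^2 - 20*b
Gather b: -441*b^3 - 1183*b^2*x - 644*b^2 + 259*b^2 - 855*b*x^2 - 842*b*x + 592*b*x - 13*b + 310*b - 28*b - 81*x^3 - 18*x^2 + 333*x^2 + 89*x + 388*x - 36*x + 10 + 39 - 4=-441*b^3 + b^2*(-1183*x - 385) + b*(-855*x^2 - 250*x + 269) - 81*x^3 + 315*x^2 + 441*x + 45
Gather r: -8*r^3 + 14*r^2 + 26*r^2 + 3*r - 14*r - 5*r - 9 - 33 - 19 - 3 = -8*r^3 + 40*r^2 - 16*r - 64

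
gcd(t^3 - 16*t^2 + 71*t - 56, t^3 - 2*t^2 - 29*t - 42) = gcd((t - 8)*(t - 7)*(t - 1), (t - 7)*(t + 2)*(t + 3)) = t - 7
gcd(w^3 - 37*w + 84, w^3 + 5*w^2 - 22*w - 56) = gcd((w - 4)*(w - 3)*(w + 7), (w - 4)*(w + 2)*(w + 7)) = w^2 + 3*w - 28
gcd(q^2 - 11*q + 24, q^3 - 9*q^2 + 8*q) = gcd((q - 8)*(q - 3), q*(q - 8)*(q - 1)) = q - 8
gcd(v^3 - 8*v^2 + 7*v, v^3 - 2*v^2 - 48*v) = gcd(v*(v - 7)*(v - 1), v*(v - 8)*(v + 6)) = v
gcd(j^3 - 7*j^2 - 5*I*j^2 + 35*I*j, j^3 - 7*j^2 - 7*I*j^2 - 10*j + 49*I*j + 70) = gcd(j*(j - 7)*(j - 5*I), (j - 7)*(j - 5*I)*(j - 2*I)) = j^2 + j*(-7 - 5*I) + 35*I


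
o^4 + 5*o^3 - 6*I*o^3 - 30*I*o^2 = o^2*(o + 5)*(o - 6*I)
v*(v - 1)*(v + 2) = v^3 + v^2 - 2*v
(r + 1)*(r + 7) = r^2 + 8*r + 7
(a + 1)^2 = a^2 + 2*a + 1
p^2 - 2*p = p*(p - 2)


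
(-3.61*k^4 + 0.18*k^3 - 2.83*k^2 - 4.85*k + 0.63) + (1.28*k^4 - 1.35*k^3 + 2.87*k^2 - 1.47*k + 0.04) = -2.33*k^4 - 1.17*k^3 + 0.04*k^2 - 6.32*k + 0.67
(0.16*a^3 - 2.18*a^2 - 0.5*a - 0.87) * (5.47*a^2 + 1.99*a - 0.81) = 0.8752*a^5 - 11.6062*a^4 - 7.2028*a^3 - 3.9881*a^2 - 1.3263*a + 0.7047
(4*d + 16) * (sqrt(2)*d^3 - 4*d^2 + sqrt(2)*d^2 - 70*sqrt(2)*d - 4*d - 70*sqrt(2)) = 4*sqrt(2)*d^4 - 16*d^3 + 20*sqrt(2)*d^3 - 264*sqrt(2)*d^2 - 80*d^2 - 1400*sqrt(2)*d - 64*d - 1120*sqrt(2)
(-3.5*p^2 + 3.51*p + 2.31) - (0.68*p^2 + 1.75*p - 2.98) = -4.18*p^2 + 1.76*p + 5.29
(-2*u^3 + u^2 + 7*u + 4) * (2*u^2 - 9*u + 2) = -4*u^5 + 20*u^4 + u^3 - 53*u^2 - 22*u + 8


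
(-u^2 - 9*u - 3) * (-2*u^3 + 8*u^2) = 2*u^5 + 10*u^4 - 66*u^3 - 24*u^2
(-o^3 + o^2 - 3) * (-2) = 2*o^3 - 2*o^2 + 6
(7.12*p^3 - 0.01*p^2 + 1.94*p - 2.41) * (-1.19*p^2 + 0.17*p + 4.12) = -8.4728*p^5 + 1.2223*p^4 + 27.0241*p^3 + 3.1565*p^2 + 7.5831*p - 9.9292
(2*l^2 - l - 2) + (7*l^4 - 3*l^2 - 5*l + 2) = 7*l^4 - l^2 - 6*l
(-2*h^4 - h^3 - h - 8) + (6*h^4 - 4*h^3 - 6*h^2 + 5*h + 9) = 4*h^4 - 5*h^3 - 6*h^2 + 4*h + 1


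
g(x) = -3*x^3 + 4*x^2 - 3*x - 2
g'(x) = -9*x^2 + 8*x - 3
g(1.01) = -4.04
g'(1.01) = -4.10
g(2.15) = -19.78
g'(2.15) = -27.40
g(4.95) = -282.70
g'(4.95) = -183.92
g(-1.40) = 18.27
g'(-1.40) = -31.84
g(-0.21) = -1.17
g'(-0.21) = -5.08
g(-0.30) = -0.66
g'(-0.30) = -6.21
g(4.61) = -224.74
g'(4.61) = -157.39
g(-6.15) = 865.57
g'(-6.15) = -392.60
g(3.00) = -56.00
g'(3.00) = -60.00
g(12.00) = -4646.00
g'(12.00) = -1203.00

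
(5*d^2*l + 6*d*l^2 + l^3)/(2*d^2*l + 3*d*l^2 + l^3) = (5*d + l)/(2*d + l)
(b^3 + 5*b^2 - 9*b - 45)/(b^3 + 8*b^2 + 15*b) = (b - 3)/b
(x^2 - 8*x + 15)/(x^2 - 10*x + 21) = (x - 5)/(x - 7)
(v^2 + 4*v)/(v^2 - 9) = v*(v + 4)/(v^2 - 9)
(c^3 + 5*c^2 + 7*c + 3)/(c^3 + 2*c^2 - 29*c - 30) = (c^2 + 4*c + 3)/(c^2 + c - 30)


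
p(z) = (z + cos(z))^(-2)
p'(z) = (2*sin(z) - 2)/(z + cos(z))^3 = 2*(sin(z) - 1)/(z + cos(z))^3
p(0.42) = 0.56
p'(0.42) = -0.50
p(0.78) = 0.45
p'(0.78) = -0.18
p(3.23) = 0.20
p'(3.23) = -0.20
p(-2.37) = 0.10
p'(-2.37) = 0.12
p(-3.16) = 0.06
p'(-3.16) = 0.03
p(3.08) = 0.23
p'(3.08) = -0.21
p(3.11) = 0.22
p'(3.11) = -0.21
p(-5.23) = 0.04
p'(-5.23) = 0.00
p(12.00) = 0.01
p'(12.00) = 0.00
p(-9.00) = 0.01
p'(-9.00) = 0.00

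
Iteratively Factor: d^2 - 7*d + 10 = (d - 5)*(d - 2)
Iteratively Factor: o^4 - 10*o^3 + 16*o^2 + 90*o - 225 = (o + 3)*(o^3 - 13*o^2 + 55*o - 75) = (o - 3)*(o + 3)*(o^2 - 10*o + 25) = (o - 5)*(o - 3)*(o + 3)*(o - 5)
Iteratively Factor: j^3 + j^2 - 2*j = (j - 1)*(j^2 + 2*j) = (j - 1)*(j + 2)*(j)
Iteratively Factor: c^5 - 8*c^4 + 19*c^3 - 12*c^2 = (c - 3)*(c^4 - 5*c^3 + 4*c^2) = (c - 4)*(c - 3)*(c^3 - c^2) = c*(c - 4)*(c - 3)*(c^2 - c) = c*(c - 4)*(c - 3)*(c - 1)*(c)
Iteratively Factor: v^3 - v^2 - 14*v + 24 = (v + 4)*(v^2 - 5*v + 6) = (v - 2)*(v + 4)*(v - 3)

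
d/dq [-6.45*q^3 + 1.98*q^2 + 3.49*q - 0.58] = -19.35*q^2 + 3.96*q + 3.49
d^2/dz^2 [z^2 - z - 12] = 2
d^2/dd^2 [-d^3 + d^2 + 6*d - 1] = 2 - 6*d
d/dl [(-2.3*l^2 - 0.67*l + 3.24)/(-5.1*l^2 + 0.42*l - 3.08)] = (-4.383*l^2 + 47.216*l + 0.7028)/(26.01*l^4 - 4.284*l^3 + 31.5924*l^2 - 2.5872*l + 9.4864)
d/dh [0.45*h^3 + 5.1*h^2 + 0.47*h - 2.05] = 1.35*h^2 + 10.2*h + 0.47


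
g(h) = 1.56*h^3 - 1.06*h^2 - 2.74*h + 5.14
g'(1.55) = 5.22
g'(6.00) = 153.02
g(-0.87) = 5.69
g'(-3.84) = 74.41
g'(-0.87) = 2.65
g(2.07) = 8.76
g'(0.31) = -2.95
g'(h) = 4.68*h^2 - 2.12*h - 2.74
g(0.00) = 5.14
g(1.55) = 4.16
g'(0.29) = -2.96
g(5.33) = 196.64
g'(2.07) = 12.92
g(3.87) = 69.08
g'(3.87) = 59.15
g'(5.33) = 118.91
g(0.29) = 4.29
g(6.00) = 287.50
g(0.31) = 4.24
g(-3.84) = -88.30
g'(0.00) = -2.74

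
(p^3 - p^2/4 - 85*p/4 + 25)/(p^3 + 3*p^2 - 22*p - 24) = (4*p^2 + 15*p - 25)/(4*(p^2 + 7*p + 6))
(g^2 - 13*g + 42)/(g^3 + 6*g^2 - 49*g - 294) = (g - 6)/(g^2 + 13*g + 42)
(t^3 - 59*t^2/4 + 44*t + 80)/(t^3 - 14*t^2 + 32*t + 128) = (t + 5/4)/(t + 2)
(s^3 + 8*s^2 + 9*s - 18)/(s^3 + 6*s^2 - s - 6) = (s + 3)/(s + 1)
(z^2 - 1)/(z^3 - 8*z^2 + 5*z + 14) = (z - 1)/(z^2 - 9*z + 14)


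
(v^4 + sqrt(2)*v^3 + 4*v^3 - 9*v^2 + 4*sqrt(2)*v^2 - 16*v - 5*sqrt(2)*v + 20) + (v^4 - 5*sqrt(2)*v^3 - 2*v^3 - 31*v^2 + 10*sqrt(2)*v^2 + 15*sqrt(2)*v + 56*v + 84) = 2*v^4 - 4*sqrt(2)*v^3 + 2*v^3 - 40*v^2 + 14*sqrt(2)*v^2 + 10*sqrt(2)*v + 40*v + 104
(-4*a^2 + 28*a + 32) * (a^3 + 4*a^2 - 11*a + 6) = -4*a^5 + 12*a^4 + 188*a^3 - 204*a^2 - 184*a + 192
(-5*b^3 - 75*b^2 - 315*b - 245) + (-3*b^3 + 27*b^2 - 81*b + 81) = -8*b^3 - 48*b^2 - 396*b - 164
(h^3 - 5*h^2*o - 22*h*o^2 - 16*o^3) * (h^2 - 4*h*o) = h^5 - 9*h^4*o - 2*h^3*o^2 + 72*h^2*o^3 + 64*h*o^4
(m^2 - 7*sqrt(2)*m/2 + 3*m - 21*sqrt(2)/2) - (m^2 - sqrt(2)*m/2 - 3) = -3*sqrt(2)*m + 3*m - 21*sqrt(2)/2 + 3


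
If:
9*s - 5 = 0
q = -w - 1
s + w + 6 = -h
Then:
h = -w - 59/9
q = -w - 1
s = 5/9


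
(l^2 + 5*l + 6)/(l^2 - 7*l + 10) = (l^2 + 5*l + 6)/(l^2 - 7*l + 10)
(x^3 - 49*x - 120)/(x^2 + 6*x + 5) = (x^2 - 5*x - 24)/(x + 1)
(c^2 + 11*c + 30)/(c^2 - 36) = (c + 5)/(c - 6)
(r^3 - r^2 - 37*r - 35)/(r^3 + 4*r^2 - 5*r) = (r^2 - 6*r - 7)/(r*(r - 1))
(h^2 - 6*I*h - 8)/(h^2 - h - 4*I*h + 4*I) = (h - 2*I)/(h - 1)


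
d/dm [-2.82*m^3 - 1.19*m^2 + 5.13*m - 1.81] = -8.46*m^2 - 2.38*m + 5.13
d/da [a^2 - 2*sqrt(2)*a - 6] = 2*a - 2*sqrt(2)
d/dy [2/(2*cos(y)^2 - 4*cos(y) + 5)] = 8*(cos(y) - 1)*sin(y)/(-4*cos(y) + cos(2*y) + 6)^2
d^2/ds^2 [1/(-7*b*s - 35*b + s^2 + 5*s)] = 2*(-7*b*s - 35*b + s^2 + 5*s - (-7*b + 2*s + 5)^2)/(7*b*s + 35*b - s^2 - 5*s)^3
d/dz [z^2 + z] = 2*z + 1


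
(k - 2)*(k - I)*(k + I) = k^3 - 2*k^2 + k - 2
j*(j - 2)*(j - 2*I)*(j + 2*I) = j^4 - 2*j^3 + 4*j^2 - 8*j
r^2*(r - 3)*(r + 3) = r^4 - 9*r^2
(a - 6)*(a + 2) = a^2 - 4*a - 12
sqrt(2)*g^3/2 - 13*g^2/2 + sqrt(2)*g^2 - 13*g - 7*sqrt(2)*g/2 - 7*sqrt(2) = (g - 7*sqrt(2))*(g + sqrt(2)/2)*(sqrt(2)*g/2 + sqrt(2))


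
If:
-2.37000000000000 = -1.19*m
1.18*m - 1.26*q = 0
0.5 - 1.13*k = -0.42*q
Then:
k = 1.14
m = 1.99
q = 1.87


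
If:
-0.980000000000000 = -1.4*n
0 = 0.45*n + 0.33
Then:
No Solution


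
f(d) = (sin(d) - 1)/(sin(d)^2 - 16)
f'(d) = -2*(sin(d) - 1)*sin(d)*cos(d)/(sin(d)^2 - 16)^2 + cos(d)/(sin(d)^2 - 16) = (2*sin(d) + cos(d)^2 - 17)*cos(d)/(sin(d)^2 - 16)^2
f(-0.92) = 0.12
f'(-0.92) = -0.05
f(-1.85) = 0.13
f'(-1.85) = 0.02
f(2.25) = 0.01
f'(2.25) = 0.04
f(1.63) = 0.00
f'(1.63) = 0.00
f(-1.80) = 0.13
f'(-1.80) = 0.02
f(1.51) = 0.00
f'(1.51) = -0.00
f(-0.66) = 0.10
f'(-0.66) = -0.06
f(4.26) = 0.13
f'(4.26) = 0.04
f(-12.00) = 0.03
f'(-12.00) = -0.05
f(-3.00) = 0.07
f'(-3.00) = 0.06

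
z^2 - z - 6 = (z - 3)*(z + 2)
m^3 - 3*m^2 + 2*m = m*(m - 2)*(m - 1)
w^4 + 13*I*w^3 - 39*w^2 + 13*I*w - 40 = (w - I)*(w + I)*(w + 5*I)*(w + 8*I)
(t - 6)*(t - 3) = t^2 - 9*t + 18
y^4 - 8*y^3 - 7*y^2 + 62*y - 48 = (y - 8)*(y - 2)*(y - 1)*(y + 3)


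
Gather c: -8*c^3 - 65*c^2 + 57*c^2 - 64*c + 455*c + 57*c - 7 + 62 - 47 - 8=-8*c^3 - 8*c^2 + 448*c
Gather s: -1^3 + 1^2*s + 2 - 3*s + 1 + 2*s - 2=0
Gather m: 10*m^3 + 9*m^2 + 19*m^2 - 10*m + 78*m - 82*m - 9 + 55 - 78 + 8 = 10*m^3 + 28*m^2 - 14*m - 24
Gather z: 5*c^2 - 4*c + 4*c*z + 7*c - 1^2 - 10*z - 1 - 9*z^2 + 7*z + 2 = 5*c^2 + 3*c - 9*z^2 + z*(4*c - 3)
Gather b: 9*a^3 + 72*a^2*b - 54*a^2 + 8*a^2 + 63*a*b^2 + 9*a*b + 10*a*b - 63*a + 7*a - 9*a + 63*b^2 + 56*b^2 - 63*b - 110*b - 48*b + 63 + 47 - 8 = 9*a^3 - 46*a^2 - 65*a + b^2*(63*a + 119) + b*(72*a^2 + 19*a - 221) + 102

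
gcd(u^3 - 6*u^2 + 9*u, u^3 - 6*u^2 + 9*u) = u^3 - 6*u^2 + 9*u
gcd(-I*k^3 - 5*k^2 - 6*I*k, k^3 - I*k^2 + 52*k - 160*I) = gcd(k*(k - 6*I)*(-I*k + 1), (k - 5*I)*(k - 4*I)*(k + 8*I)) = 1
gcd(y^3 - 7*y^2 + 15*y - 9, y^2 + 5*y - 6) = y - 1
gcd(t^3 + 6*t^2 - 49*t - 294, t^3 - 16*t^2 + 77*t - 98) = t - 7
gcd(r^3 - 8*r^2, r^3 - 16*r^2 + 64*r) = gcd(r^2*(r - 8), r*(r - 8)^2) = r^2 - 8*r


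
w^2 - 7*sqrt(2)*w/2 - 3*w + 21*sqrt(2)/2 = (w - 3)*(w - 7*sqrt(2)/2)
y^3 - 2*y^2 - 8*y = y*(y - 4)*(y + 2)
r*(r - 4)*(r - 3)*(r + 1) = r^4 - 6*r^3 + 5*r^2 + 12*r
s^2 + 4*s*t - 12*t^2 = (s - 2*t)*(s + 6*t)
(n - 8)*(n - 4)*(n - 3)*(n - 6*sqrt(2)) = n^4 - 15*n^3 - 6*sqrt(2)*n^3 + 68*n^2 + 90*sqrt(2)*n^2 - 408*sqrt(2)*n - 96*n + 576*sqrt(2)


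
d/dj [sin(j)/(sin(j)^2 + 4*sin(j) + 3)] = (cos(j)^2 + 2)*cos(j)/((sin(j) + 1)^2*(sin(j) + 3)^2)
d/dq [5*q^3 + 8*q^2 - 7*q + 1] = 15*q^2 + 16*q - 7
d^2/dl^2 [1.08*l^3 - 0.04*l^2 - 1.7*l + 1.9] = 6.48*l - 0.08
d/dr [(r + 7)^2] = 2*r + 14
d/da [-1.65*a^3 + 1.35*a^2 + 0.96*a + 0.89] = -4.95*a^2 + 2.7*a + 0.96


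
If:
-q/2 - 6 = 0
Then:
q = -12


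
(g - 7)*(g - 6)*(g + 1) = g^3 - 12*g^2 + 29*g + 42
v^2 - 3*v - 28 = (v - 7)*(v + 4)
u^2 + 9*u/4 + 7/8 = (u + 1/2)*(u + 7/4)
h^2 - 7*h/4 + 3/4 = (h - 1)*(h - 3/4)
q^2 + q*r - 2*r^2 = (q - r)*(q + 2*r)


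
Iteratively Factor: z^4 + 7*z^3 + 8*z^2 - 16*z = (z - 1)*(z^3 + 8*z^2 + 16*z) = (z - 1)*(z + 4)*(z^2 + 4*z) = (z - 1)*(z + 4)^2*(z)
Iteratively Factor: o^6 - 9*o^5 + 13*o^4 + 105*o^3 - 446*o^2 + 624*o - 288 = (o - 1)*(o^5 - 8*o^4 + 5*o^3 + 110*o^2 - 336*o + 288) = (o - 4)*(o - 1)*(o^4 - 4*o^3 - 11*o^2 + 66*o - 72) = (o - 4)*(o - 1)*(o + 4)*(o^3 - 8*o^2 + 21*o - 18) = (o - 4)*(o - 2)*(o - 1)*(o + 4)*(o^2 - 6*o + 9) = (o - 4)*(o - 3)*(o - 2)*(o - 1)*(o + 4)*(o - 3)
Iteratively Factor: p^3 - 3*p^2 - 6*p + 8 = (p - 4)*(p^2 + p - 2) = (p - 4)*(p + 2)*(p - 1)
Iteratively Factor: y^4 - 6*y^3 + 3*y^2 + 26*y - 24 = (y - 1)*(y^3 - 5*y^2 - 2*y + 24) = (y - 4)*(y - 1)*(y^2 - y - 6) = (y - 4)*(y - 1)*(y + 2)*(y - 3)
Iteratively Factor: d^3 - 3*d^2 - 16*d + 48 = (d - 4)*(d^2 + d - 12) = (d - 4)*(d + 4)*(d - 3)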